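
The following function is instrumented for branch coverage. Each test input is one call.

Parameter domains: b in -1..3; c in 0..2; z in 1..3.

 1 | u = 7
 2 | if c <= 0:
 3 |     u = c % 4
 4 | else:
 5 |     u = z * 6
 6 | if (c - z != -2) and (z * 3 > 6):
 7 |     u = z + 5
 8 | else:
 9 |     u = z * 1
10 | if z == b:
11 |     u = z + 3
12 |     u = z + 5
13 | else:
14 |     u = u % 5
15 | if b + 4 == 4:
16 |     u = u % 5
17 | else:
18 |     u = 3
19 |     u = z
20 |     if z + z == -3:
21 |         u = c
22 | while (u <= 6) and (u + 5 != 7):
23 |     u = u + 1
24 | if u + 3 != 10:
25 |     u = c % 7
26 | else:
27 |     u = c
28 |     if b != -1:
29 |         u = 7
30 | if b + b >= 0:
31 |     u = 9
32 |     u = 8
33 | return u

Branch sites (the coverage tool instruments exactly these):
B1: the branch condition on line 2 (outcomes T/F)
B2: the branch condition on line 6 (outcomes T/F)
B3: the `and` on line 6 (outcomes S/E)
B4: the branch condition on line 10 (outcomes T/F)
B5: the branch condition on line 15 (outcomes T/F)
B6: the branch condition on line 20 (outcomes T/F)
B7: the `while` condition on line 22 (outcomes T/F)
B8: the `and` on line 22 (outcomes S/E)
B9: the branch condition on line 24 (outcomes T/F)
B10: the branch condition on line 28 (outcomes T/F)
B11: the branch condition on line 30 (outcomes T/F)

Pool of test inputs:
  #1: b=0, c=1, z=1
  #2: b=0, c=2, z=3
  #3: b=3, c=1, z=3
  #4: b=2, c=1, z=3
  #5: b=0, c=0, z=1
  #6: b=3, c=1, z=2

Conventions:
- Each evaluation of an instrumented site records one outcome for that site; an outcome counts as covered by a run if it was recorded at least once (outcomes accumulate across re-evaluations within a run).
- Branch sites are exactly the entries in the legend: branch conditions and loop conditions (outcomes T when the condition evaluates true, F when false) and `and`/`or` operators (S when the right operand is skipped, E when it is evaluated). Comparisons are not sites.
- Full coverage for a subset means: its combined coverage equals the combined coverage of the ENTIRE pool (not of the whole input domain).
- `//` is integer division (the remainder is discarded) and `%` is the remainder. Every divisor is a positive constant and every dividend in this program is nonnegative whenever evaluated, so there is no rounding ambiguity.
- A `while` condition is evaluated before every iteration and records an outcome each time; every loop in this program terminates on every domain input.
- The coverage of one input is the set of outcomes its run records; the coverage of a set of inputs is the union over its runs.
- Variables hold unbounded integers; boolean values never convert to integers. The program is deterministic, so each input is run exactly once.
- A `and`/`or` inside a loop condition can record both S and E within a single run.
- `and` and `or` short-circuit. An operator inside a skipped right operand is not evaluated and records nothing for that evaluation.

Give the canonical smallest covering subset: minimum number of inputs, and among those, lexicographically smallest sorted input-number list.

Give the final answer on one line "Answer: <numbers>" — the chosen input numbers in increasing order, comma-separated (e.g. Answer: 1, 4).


#1 (b=0, c=1, z=1) -> covered: B1=F, B2=F, B3=E, B4=F, B5=T, B7=T, B7=F, B8=E, B9=T, B11=T
#2 (b=0, c=2, z=3) -> covered: B1=F, B2=T, B3=E, B4=F, B5=T, B7=T, B7=F, B8=S, B8=E, B9=F, B10=T, B11=T
#3 (b=3, c=1, z=3) -> covered: B1=F, B2=F, B3=S, B4=T, B5=F, B6=F, B7=T, B7=F, B8=S, B8=E, B9=F, B10=T, B11=T
#4 (b=2, c=1, z=3) -> covered: B1=F, B2=F, B3=S, B4=F, B5=F, B6=F, B7=T, B7=F, B8=S, B8=E, B9=F, B10=T, B11=T
#5 (b=0, c=0, z=1) -> covered: B1=T, B2=F, B3=E, B4=F, B5=T, B7=T, B7=F, B8=E, B9=T, B11=T
#6 (b=3, c=1, z=2) -> covered: B1=F, B2=F, B3=E, B4=F, B5=F, B6=F, B7=F, B8=E, B9=T, B11=T
union over all inputs: B1=T, B1=F, B2=T, B2=F, B3=S, B3=E, B4=T, B4=F, B5=T, B5=F, B6=F, B7=T, B7=F, B8=S, B8=E, B9=T, B9=F, B10=T, B11=T (19 outcomes)
every size-1 subset falls short of the 19 outcomes (best: 13/19)
every size-2 subset falls short of the 19 outcomes (best: 18/19)
at size 3, {2, 3, 5} reaches all 19 outcomes; every lexicographically earlier size-3 subset fails
Answer: 2, 3, 5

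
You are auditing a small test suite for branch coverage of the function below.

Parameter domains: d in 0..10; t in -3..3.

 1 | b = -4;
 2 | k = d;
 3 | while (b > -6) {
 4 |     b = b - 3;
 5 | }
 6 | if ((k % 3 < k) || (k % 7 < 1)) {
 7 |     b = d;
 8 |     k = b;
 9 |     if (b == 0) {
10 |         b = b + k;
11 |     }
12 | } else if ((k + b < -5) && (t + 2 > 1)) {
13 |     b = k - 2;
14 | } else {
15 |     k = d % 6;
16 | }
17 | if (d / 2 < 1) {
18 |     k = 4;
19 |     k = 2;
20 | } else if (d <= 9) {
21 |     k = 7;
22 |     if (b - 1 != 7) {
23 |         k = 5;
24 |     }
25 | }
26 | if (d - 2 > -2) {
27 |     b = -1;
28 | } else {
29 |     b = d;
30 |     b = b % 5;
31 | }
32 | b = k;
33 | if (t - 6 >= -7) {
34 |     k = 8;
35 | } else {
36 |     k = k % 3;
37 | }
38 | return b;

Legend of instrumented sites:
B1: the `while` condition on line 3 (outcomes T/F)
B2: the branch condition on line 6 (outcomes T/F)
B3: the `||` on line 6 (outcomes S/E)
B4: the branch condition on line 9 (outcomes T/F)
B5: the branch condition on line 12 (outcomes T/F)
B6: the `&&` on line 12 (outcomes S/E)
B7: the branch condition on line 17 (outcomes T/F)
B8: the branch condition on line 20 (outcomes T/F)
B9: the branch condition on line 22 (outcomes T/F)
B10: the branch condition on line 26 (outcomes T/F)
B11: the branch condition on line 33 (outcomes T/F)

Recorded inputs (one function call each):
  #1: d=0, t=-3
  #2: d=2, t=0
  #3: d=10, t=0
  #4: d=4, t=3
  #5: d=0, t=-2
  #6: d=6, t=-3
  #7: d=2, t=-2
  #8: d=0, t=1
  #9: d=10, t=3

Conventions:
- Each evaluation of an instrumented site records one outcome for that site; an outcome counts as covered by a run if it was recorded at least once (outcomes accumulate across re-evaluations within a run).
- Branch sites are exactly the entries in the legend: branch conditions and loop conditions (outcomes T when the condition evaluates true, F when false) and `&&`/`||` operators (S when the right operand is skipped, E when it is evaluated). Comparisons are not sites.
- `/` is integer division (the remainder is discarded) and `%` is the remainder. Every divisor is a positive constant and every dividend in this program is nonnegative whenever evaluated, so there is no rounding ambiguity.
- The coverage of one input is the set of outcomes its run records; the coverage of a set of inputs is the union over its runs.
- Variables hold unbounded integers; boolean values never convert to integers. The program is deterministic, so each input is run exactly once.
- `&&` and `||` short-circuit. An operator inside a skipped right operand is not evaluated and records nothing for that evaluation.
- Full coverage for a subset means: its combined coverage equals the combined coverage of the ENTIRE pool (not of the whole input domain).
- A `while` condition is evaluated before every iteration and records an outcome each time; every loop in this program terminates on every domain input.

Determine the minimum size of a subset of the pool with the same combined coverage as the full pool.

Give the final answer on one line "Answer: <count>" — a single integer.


test 1 (d=0, t=-3) hits B1=T, B1=F, B2=T, B3=E, B4=T, B7=T, B10=F, B11=F
test 2 (d=2, t=0) hits B1=T, B1=F, B2=F, B3=E, B5=F, B6=S, B7=F, B8=T, B9=T, B10=T, B11=T
test 3 (d=10, t=0) hits B1=T, B1=F, B2=T, B3=S, B4=F, B7=F, B8=F, B10=T, B11=T
test 4 (d=4, t=3) hits B1=T, B1=F, B2=T, B3=S, B4=F, B7=F, B8=T, B9=T, B10=T, B11=T
test 5 (d=0, t=-2) hits B1=T, B1=F, B2=T, B3=E, B4=T, B7=T, B10=F, B11=F
test 6 (d=6, t=-3) hits B1=T, B1=F, B2=T, B3=S, B4=F, B7=F, B8=T, B9=T, B10=T, B11=F
test 7 (d=2, t=-2) hits B1=T, B1=F, B2=F, B3=E, B5=F, B6=S, B7=F, B8=T, B9=T, B10=T, B11=F
test 8 (d=0, t=1) hits B1=T, B1=F, B2=T, B3=E, B4=T, B7=T, B10=F, B11=T
test 9 (d=10, t=3) hits B1=T, B1=F, B2=T, B3=S, B4=F, B7=F, B8=F, B10=T, B11=T
together the pool reaches 19 outcomes: B1=T, B1=F, B2=T, B2=F, B3=S, B3=E, B4=T, B4=F, B5=F, B6=S, B7=T, B7=F, B8=T, B8=F, B9=T, B10=T, B10=F, B11=T, B11=F
size 1 is not enough: best union over all size-1 subsets is 11/19
size 2 is not enough: best union over all size-2 subsets is 16/19
inputs {1, 2, 3} (size 3) cover everything; no size-3 subset with a lexicographically smaller index list covers all 19
Answer: 3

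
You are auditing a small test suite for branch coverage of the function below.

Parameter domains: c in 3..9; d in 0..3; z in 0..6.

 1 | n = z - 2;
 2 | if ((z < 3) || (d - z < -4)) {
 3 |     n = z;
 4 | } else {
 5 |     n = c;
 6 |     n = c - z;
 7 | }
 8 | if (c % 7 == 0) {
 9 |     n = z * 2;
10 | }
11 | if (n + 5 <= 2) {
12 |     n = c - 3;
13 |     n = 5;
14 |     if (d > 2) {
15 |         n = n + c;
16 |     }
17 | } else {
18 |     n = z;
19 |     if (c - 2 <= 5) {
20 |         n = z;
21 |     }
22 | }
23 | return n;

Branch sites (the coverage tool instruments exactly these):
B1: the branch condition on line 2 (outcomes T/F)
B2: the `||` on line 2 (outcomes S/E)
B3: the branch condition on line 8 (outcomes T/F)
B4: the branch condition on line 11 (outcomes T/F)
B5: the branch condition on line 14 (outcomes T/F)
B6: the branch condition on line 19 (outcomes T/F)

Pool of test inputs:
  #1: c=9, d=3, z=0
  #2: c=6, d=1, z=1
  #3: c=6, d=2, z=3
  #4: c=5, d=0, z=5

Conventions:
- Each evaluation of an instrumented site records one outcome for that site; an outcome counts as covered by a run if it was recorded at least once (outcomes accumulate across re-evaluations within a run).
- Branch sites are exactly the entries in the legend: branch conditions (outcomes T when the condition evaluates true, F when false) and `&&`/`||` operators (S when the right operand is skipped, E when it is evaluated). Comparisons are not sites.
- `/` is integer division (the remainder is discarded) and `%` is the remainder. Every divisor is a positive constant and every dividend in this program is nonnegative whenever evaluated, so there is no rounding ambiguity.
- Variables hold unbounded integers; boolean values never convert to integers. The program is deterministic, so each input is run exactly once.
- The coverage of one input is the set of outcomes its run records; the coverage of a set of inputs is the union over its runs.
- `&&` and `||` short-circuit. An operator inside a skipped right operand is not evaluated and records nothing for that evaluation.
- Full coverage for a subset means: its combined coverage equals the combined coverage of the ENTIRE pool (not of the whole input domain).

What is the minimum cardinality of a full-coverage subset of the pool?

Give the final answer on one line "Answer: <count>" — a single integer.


input #1 (c=9, d=3, z=0): covers B1=T, B2=S, B3=F, B4=F, B6=F
input #2 (c=6, d=1, z=1): covers B1=T, B2=S, B3=F, B4=F, B6=T
input #3 (c=6, d=2, z=3): covers B1=F, B2=E, B3=F, B4=F, B6=T
input #4 (c=5, d=0, z=5): covers B1=T, B2=E, B3=F, B4=F, B6=T
together the pool reaches 8 outcomes: B1=T, B1=F, B2=S, B2=E, B3=F, B4=F, B6=T, B6=F
no size-1 subset reaches all 8 outcomes (best union: 5/8)
the canonical winner is {1, 3}: size 2, full 8-outcome coverage, earliest index list among size-2 covers
Answer: 2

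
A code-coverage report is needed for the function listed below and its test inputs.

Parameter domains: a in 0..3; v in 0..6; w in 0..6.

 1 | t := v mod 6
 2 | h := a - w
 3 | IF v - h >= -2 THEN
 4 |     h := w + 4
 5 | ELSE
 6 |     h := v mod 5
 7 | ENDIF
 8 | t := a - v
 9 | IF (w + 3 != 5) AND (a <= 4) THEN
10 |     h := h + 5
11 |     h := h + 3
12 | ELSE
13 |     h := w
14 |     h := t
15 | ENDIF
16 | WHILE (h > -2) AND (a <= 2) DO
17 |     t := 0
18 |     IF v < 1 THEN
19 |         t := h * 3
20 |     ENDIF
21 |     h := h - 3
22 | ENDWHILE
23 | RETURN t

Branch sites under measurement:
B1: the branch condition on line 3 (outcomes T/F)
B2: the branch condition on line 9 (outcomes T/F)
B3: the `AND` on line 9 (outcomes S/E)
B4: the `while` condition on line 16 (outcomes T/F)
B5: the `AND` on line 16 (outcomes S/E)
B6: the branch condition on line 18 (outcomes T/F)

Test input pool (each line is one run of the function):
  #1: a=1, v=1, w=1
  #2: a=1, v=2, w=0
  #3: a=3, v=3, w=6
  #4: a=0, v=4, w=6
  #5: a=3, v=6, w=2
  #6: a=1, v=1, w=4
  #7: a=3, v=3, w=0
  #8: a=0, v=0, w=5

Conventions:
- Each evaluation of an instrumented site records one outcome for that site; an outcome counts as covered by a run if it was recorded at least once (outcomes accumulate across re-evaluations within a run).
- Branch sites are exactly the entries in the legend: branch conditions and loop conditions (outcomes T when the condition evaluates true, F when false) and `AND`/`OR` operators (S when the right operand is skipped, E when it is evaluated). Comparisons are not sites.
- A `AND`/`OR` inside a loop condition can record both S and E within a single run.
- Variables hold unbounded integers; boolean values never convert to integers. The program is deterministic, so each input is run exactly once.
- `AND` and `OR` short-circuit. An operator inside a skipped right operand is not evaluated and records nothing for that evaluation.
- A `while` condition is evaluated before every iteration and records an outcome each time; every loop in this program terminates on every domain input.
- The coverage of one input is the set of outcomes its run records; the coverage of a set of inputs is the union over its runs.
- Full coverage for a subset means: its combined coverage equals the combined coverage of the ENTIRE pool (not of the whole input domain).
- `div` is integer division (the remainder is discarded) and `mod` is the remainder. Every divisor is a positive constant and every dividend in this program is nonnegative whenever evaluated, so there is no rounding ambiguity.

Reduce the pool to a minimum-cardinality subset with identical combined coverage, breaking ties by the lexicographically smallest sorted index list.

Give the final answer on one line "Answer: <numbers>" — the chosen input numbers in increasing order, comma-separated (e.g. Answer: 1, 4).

test 1 (a=1, v=1, w=1) fires B1->T, B3->E, B2->T, B5->E, B4->T, B6->F, B5->E, B4->T, B6->F, B5->E, B4->T, B6->F, B5->E, B4->T, ...; hits B1=T, B2=T, B3=E, B4=T, B4=F, B5=S, B5=E, B6=F
test 2 (a=1, v=2, w=0) fires B1->T, B3->E, B2->T, B5->E, B4->T, B6->F, B5->E, B4->T, B6->F, B5->E, B4->T, B6->F, B5->E, B4->T, ...; hits B1=T, B2=T, B3=E, B4=T, B4=F, B5=S, B5=E, B6=F
test 3 (a=3, v=3, w=6) fires B1->T, B3->E, B2->T, B5->E, B4->F; hits B1=T, B2=T, B3=E, B4=F, B5=E
test 4 (a=0, v=4, w=6) fires B1->T, B3->E, B2->T, B5->E, B4->T, B6->F, B5->E, B4->T, B6->F, B5->E, B4->T, B6->F, B5->E, B4->T, ...; hits B1=T, B2=T, B3=E, B4=T, B4=F, B5=S, B5=E, B6=F
test 5 (a=3, v=6, w=2) fires B1->T, B3->S, B2->F, B5->S, B4->F; hits B1=T, B2=F, B3=S, B4=F, B5=S
test 6 (a=1, v=1, w=4) fires B1->T, B3->E, B2->T, B5->E, B4->T, B6->F, B5->E, B4->T, B6->F, B5->E, B4->T, B6->F, B5->E, B4->T, ...; hits B1=T, B2=T, B3=E, B4=T, B4=F, B5=S, B5=E, B6=F
test 7 (a=3, v=3, w=0) fires B1->T, B3->E, B2->T, B5->E, B4->F; hits B1=T, B2=T, B3=E, B4=F, B5=E
test 8 (a=0, v=0, w=5) fires B1->T, B3->E, B2->T, B5->E, B4->T, B6->T, B5->E, B4->T, B6->T, B5->E, B4->T, B6->T, B5->E, B4->T, ...; hits B1=T, B2=T, B3=E, B4=T, B4=F, B5=S, B5=E, B6=T
union over all inputs: B1=T, B2=T, B2=F, B3=S, B3=E, B4=T, B4=F, B5=S, B5=E, B6=T, B6=F (11 outcomes)
every size-1 subset falls short of the 11 outcomes (best: 8/11)
every size-2 subset falls short of the 11 outcomes (best: 10/11)
at size 3, {1, 5, 8} reaches all 11 outcomes; every lexicographically earlier size-3 subset fails

Answer: 1, 5, 8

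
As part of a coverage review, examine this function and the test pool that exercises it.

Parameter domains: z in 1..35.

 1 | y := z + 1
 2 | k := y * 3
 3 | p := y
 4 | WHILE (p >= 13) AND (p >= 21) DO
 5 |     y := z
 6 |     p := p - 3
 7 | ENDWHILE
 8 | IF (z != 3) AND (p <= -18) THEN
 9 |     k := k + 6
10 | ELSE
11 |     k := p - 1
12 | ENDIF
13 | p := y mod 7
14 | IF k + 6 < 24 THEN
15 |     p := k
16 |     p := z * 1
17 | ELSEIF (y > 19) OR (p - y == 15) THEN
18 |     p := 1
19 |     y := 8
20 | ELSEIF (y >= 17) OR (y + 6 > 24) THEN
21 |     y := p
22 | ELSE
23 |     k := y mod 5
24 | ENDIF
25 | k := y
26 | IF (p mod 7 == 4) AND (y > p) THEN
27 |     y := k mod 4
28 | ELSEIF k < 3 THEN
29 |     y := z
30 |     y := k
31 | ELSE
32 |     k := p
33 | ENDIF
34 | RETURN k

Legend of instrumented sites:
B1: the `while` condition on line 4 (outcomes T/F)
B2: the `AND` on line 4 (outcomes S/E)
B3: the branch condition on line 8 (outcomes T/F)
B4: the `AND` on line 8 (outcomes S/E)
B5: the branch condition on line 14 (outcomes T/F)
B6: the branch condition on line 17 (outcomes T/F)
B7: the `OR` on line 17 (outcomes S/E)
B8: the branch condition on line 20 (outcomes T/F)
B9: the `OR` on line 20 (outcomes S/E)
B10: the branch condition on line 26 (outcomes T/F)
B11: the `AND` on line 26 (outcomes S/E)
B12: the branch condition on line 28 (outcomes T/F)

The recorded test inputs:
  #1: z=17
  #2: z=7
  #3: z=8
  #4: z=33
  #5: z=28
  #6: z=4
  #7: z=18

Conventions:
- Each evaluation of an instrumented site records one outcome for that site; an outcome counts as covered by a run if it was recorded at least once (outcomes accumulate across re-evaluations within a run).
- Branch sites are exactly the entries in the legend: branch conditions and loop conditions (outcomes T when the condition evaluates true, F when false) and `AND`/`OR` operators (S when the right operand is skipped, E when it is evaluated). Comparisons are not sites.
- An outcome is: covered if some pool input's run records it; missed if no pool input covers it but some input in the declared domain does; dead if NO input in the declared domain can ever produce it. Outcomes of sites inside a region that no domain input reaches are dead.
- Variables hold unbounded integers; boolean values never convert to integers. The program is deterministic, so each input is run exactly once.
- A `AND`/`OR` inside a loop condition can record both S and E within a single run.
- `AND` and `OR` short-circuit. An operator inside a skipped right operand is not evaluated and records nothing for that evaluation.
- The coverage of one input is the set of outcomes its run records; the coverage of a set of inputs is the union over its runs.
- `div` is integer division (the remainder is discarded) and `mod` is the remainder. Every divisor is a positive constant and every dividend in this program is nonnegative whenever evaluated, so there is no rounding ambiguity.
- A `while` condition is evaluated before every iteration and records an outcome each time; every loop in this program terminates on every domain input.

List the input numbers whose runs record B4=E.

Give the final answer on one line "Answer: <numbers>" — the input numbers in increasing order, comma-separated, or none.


input #1 (z=17): produces B4=E
input #2 (z=7): produces B4=E
input #3 (z=8): produces B4=E
input #4 (z=33): produces B4=E
input #5 (z=28): produces B4=E
input #6 (z=4): produces B4=E
input #7 (z=18): produces B4=E
Answer: 1, 2, 3, 4, 5, 6, 7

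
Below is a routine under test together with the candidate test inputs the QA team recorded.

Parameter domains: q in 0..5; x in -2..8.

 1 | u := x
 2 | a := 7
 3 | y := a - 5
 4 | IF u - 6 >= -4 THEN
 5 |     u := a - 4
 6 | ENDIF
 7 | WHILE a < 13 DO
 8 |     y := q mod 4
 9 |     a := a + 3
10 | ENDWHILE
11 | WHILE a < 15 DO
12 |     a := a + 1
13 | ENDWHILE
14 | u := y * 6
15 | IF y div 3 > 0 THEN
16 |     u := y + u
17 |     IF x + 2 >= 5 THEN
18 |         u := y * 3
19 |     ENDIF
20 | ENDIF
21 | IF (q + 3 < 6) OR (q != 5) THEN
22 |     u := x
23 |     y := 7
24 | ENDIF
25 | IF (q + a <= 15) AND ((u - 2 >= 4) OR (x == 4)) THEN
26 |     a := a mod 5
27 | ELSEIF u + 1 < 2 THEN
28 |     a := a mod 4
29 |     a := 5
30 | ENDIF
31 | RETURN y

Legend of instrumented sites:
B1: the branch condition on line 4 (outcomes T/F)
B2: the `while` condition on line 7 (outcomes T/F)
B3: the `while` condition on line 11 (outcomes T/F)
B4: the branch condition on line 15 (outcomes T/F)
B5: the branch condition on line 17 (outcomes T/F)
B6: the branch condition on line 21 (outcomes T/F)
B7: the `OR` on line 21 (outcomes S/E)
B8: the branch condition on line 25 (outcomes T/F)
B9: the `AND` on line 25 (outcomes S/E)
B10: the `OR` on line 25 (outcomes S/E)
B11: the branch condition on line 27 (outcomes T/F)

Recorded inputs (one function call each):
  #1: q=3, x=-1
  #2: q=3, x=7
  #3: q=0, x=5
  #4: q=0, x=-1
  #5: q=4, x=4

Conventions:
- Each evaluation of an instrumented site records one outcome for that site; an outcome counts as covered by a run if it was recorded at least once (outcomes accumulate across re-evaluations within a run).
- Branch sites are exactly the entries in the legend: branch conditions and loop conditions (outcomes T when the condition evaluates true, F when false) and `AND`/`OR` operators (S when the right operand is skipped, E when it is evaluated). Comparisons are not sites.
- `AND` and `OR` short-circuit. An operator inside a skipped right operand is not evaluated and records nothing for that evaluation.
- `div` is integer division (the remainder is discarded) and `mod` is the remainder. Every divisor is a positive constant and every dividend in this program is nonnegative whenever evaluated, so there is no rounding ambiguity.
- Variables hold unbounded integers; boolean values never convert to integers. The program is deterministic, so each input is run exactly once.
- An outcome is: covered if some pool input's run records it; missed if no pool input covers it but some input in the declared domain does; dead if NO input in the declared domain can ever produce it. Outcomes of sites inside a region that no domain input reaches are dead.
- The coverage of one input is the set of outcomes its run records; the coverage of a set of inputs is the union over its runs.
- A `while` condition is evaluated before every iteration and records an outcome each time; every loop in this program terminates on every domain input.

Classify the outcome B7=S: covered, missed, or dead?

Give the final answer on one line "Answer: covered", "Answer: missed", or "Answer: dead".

B7=S is recorded by pool input(s) 3, 4 -> covered

Answer: covered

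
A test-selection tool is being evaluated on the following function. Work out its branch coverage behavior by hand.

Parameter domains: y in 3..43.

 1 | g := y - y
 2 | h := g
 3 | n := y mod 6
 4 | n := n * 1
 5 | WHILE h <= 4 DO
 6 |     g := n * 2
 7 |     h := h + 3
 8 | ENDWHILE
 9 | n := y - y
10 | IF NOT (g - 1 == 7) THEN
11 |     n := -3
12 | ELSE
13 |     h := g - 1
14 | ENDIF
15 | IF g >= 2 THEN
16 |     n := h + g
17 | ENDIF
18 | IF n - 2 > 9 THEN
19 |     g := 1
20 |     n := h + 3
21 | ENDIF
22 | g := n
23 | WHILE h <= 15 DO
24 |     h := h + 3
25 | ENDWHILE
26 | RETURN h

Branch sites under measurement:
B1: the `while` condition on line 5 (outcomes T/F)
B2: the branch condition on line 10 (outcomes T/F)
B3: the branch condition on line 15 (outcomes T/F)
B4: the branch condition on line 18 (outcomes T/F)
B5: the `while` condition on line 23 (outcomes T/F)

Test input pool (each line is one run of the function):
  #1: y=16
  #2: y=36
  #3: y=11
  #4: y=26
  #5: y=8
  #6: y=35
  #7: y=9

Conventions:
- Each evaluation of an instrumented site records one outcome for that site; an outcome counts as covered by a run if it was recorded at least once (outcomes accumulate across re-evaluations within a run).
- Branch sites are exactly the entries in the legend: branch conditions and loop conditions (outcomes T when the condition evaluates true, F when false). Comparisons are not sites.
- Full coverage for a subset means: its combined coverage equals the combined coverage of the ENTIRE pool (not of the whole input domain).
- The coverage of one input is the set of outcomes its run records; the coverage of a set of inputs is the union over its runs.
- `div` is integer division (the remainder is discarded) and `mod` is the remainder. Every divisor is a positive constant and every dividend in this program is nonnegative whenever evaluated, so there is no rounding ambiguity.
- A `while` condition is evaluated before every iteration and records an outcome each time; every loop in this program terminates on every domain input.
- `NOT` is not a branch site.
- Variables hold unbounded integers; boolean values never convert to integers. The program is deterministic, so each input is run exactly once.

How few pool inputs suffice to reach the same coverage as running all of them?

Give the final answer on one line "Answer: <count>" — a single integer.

#1 (y=16) -> B1->T, B1->T, B1->F, B2->F, B3->T, B4->T, B5->T, B5->T, B5->T, B5->F; covered: B1=T, B1=F, B2=F, B3=T, B4=T, B5=T, B5=F
#2 (y=36) -> B1->T, B1->T, B1->F, B2->T, B3->F, B4->F, B5->T, B5->T, B5->T, B5->T, B5->F; covered: B1=T, B1=F, B2=T, B3=F, B4=F, B5=T, B5=F
#3 (y=11) -> B1->T, B1->T, B1->F, B2->T, B3->T, B4->T, B5->T, B5->T, B5->T, B5->T, B5->F; covered: B1=T, B1=F, B2=T, B3=T, B4=T, B5=T, B5=F
#4 (y=26) -> B1->T, B1->T, B1->F, B2->T, B3->T, B4->F, B5->T, B5->T, B5->T, B5->T, B5->F; covered: B1=T, B1=F, B2=T, B3=T, B4=F, B5=T, B5=F
#5 (y=8) -> B1->T, B1->T, B1->F, B2->T, B3->T, B4->F, B5->T, B5->T, B5->T, B5->T, B5->F; covered: B1=T, B1=F, B2=T, B3=T, B4=F, B5=T, B5=F
#6 (y=35) -> B1->T, B1->T, B1->F, B2->T, B3->T, B4->T, B5->T, B5->T, B5->T, B5->T, B5->F; covered: B1=T, B1=F, B2=T, B3=T, B4=T, B5=T, B5=F
#7 (y=9) -> B1->T, B1->T, B1->F, B2->T, B3->T, B4->T, B5->T, B5->T, B5->T, B5->T, B5->F; covered: B1=T, B1=F, B2=T, B3=T, B4=T, B5=T, B5=F
pool-wide coverage (10 outcomes): B1=T, B1=F, B2=T, B2=F, B3=T, B3=F, B4=T, B4=F, B5=T, B5=F
checked all size-1 subsets: none covers 10 outcomes (max 7/10)
size 2: inputs {1, 2} cover all 10 outcomes, and no lexicographically smaller subset of this size does

Answer: 2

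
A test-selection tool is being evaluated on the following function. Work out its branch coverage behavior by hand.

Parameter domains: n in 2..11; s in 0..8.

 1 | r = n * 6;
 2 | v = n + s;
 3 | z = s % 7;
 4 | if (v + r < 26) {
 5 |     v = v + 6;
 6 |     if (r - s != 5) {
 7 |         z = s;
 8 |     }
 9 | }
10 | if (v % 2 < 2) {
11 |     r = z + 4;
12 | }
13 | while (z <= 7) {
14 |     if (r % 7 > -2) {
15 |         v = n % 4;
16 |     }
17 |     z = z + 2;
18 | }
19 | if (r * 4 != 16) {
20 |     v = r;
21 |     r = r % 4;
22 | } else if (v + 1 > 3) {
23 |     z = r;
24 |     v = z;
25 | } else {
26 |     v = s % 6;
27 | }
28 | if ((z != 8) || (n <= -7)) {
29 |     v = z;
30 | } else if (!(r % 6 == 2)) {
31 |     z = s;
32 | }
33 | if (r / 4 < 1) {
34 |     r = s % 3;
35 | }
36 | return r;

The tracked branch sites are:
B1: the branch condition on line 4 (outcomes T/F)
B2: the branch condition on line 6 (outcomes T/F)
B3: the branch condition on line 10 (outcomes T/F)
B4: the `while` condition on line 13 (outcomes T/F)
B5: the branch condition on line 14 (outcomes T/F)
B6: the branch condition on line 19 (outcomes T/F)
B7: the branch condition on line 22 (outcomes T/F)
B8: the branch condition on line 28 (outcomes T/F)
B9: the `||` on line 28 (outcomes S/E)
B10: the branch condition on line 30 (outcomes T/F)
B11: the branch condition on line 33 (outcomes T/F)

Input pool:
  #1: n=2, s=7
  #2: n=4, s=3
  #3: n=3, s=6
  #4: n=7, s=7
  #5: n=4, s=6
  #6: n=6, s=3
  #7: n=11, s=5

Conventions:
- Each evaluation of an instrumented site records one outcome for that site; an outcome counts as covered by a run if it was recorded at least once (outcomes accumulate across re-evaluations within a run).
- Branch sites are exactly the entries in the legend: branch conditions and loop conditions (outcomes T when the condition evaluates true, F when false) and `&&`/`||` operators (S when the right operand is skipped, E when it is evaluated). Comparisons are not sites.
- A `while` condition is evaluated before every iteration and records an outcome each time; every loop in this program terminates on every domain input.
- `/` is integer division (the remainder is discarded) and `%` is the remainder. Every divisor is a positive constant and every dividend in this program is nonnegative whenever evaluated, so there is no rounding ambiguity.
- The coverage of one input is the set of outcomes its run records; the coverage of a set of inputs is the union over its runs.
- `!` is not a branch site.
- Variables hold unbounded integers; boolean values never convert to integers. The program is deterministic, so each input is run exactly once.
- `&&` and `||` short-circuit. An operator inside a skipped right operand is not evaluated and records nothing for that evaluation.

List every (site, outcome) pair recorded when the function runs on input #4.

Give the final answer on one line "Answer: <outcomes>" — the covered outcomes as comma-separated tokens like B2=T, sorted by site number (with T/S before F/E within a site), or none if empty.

Running input #4 (n=7, s=7), event by event:
  B1->F, B3->T, B4->T, B5->T, B4->T, B5->T, B4->T, B5->T, B4->T, B5->T
  B4->F, B6->F, B7->T, B9->S, B8->T, B11->F
collecting distinct outcomes: B1=F, B3=T, B4=T, B4=F, B5=T, B6=F, B7=T, B8=T, B9=S, B11=F

Answer: B1=F, B3=T, B4=T, B4=F, B5=T, B6=F, B7=T, B8=T, B9=S, B11=F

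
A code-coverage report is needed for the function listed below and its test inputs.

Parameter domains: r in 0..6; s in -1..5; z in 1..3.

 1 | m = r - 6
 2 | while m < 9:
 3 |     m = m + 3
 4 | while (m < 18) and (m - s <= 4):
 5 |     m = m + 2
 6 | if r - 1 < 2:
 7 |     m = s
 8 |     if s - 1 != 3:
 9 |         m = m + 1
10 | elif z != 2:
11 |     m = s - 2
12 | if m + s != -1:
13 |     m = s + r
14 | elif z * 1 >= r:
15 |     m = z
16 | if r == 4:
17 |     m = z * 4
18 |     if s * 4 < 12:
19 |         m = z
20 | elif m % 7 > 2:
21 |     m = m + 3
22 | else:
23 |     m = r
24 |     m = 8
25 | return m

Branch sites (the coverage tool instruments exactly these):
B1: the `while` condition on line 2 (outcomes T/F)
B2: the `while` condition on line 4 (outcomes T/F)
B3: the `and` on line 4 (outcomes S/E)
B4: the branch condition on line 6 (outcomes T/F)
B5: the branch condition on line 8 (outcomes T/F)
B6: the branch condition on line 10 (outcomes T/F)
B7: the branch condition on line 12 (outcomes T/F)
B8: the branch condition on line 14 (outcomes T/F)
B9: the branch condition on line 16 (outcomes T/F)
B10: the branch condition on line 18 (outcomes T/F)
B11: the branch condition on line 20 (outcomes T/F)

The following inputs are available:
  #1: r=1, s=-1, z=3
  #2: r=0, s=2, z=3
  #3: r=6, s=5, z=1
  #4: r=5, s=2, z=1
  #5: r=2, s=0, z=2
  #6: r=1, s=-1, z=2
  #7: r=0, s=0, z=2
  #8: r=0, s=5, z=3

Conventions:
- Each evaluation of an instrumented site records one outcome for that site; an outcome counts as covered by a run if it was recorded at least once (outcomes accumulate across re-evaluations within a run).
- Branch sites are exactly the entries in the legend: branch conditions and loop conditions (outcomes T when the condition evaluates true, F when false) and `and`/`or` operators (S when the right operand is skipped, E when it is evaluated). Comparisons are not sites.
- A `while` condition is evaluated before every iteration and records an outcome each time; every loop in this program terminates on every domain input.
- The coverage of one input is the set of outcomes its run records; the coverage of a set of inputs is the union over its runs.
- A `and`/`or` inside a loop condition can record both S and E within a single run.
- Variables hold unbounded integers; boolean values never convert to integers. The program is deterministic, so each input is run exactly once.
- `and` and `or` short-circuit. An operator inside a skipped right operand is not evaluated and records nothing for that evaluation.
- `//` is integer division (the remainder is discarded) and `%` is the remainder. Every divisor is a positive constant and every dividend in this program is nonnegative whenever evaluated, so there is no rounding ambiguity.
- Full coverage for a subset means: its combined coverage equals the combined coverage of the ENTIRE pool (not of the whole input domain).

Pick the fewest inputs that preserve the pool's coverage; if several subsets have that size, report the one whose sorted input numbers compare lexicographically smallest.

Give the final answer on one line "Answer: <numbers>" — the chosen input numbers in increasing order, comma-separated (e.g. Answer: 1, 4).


#1 (r=1, s=-1, z=3) -> B1->T, B1->T, B1->T, B1->T, B1->T, B1->F, B3->E, B2->F, B4->T, B5->T, B7->F, B8->T, B9->F, B11->T; covered: B1=T, B1=F, B2=F, B3=E, B4=T, B5=T, B7=F, B8=T, B9=F, B11=T
#2 (r=0, s=2, z=3) -> B1->T, B1->T, B1->T, B1->T, B1->T, B1->F, B3->E, B2->F, B4->T, B5->T, B7->T, B9->F, B11->F; covered: B1=T, B1=F, B2=F, B3=E, B4=T, B5=T, B7=T, B9=F, B11=F
#3 (r=6, s=5, z=1) -> B1->T, B1->T, B1->T, B1->F, B3->E, B2->T, B3->E, B2->F, B4->F, B6->T, B7->T, B9->F, B11->T; covered: B1=T, B1=F, B2=T, B2=F, B3=E, B4=F, B6=T, B7=T, B9=F, B11=T
#4 (r=5, s=2, z=1) -> B1->T, B1->T, B1->T, B1->T, B1->F, B3->E, B2->F, B4->F, B6->T, B7->T, B9->F, B11->F; covered: B1=T, B1=F, B2=F, B3=E, B4=F, B6=T, B7=T, B9=F, B11=F
#5 (r=2, s=0, z=2) -> B1->T, B1->T, B1->T, B1->T, B1->T, B1->F, B3->E, B2->F, B4->T, B5->T, B7->T, B9->F, B11->F; covered: B1=T, B1=F, B2=F, B3=E, B4=T, B5=T, B7=T, B9=F, B11=F
#6 (r=1, s=-1, z=2) -> B1->T, B1->T, B1->T, B1->T, B1->T, B1->F, B3->E, B2->F, B4->T, B5->T, B7->F, B8->T, B9->F, B11->F; covered: B1=T, B1=F, B2=F, B3=E, B4=T, B5=T, B7=F, B8=T, B9=F, B11=F
#7 (r=0, s=0, z=2) -> B1->T, B1->T, B1->T, B1->T, B1->T, B1->F, B3->E, B2->F, B4->T, B5->T, B7->T, B9->F, B11->F; covered: B1=T, B1=F, B2=F, B3=E, B4=T, B5=T, B7=T, B9=F, B11=F
#8 (r=0, s=5, z=3) -> B1->T, B1->T, B1->T, B1->T, B1->T, B1->F, B3->E, B2->T, B3->E, B2->F, B4->T, B5->T, B7->T, B9->F, ...; covered: B1=T, B1=F, B2=T, B2=F, B3=E, B4=T, B5=T, B7=T, B9=F, B11=T
pool-wide coverage (15 outcomes): B1=T, B1=F, B2=T, B2=F, B3=E, B4=T, B4=F, B5=T, B6=T, B7=T, B7=F, B8=T, B9=F, B11=T, B11=F
size 1 is not enough: best union over all size-1 subsets is 10/15
size 2: inputs {3, 6} cover all 15 outcomes, and no lexicographically smaller subset of this size does
Answer: 3, 6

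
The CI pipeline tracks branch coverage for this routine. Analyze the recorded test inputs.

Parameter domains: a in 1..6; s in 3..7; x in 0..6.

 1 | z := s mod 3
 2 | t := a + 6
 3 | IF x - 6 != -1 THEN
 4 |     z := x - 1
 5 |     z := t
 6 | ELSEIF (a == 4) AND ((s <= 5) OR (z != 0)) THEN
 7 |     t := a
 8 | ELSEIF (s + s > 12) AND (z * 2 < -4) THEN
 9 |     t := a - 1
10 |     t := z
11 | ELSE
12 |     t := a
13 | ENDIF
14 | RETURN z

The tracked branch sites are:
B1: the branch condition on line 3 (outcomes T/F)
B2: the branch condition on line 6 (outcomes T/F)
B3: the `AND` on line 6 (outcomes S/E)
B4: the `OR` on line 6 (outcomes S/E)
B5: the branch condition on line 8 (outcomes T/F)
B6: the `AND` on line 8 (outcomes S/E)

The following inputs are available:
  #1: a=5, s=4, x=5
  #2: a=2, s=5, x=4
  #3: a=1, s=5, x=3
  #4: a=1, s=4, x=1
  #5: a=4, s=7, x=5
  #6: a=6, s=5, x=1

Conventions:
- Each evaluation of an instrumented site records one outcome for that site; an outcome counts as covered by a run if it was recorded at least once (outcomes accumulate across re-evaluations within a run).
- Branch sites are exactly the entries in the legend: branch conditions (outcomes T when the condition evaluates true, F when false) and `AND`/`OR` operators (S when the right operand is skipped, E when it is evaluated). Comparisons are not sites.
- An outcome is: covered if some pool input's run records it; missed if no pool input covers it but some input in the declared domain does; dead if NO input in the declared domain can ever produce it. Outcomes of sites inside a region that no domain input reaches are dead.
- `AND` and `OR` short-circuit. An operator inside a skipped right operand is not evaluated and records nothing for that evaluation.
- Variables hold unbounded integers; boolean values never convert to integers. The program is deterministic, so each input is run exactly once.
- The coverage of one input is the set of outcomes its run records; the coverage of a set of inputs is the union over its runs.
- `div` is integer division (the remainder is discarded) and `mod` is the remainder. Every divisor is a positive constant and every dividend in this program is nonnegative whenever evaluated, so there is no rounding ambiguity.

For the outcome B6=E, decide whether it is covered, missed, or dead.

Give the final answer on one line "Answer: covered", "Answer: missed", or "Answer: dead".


no pool input records B6=E
but domain input (a=1, s=7, x=5) does record it -> reachable, so missed
Answer: missed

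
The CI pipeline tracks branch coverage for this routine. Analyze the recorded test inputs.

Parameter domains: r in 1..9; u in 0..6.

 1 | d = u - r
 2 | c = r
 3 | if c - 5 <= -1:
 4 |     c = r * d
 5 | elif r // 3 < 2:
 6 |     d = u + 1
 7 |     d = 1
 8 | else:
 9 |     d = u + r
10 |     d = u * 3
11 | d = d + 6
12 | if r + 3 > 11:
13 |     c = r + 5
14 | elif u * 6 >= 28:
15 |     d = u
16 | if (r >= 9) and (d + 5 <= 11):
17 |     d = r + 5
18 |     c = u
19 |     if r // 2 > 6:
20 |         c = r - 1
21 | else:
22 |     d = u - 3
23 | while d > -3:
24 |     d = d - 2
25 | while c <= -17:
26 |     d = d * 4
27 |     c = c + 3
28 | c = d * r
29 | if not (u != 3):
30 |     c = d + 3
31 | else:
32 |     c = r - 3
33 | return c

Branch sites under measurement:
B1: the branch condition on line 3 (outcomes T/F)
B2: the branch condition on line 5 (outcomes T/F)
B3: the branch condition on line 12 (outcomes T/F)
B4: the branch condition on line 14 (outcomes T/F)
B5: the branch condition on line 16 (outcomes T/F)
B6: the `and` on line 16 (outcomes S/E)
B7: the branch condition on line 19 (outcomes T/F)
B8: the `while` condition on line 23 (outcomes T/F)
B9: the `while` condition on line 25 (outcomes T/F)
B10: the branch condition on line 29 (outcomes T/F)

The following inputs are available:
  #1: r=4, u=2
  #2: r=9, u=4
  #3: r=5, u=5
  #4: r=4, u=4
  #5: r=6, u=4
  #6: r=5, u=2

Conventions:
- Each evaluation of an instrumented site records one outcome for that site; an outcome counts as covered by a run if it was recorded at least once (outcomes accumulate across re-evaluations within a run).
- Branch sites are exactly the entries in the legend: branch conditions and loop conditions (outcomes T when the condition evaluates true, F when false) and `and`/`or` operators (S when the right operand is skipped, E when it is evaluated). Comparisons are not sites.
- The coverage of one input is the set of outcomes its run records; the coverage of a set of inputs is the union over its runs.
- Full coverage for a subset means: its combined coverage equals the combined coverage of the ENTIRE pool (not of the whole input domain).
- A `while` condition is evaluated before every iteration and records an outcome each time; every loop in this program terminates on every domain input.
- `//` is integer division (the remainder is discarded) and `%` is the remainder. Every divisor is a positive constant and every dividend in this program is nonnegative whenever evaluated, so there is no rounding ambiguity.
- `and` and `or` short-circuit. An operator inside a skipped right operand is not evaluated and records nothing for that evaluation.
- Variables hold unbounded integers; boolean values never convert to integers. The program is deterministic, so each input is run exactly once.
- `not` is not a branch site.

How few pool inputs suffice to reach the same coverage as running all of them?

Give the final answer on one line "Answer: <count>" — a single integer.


run #1 (r=4, u=2) records B1=T, B3=F, B4=F, B5=F, B6=S, B8=T, B8=F, B9=F, B10=F
run #2 (r=9, u=4) records B1=F, B2=F, B3=T, B5=F, B6=E, B8=T, B8=F, B9=F, B10=F
run #3 (r=5, u=5) records B1=F, B2=T, B3=F, B4=T, B5=F, B6=S, B8=T, B8=F, B9=F, B10=F
run #4 (r=4, u=4) records B1=T, B3=F, B4=F, B5=F, B6=S, B8=T, B8=F, B9=F, B10=F
run #5 (r=6, u=4) records B1=F, B2=F, B3=F, B4=F, B5=F, B6=S, B8=T, B8=F, B9=F, B10=F
run #6 (r=5, u=2) records B1=F, B2=T, B3=F, B4=F, B5=F, B6=S, B8=T, B8=F, B9=F, B10=F
together the pool reaches 15 outcomes: B1=T, B1=F, B2=T, B2=F, B3=T, B3=F, B4=T, B4=F, B5=F, B6=S, B6=E, B8=T, B8=F, B9=F, B10=F
every size-1 subset falls short of the 15 outcomes (best: 10/15)
every size-2 subset falls short of the 15 outcomes (best: 13/15)
inputs {1, 2, 3} (size 3) cover everything; no size-3 subset with a lexicographically smaller index list covers all 15
Answer: 3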